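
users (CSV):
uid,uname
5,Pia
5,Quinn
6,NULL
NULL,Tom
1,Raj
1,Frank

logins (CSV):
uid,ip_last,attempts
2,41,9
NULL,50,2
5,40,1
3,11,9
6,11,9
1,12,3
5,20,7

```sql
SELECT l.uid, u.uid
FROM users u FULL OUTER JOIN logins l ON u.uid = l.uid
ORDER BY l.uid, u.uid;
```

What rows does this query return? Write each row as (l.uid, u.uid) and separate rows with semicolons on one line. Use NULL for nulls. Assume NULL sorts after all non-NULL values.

(1, 1); (1, 1); (2, NULL); (3, NULL); (5, 5); (5, 5); (5, 5); (5, 5); (6, 6); (NULL, NULL); (NULL, NULL)

FULL OUTER JOIN keeps every row from both sides; unmatched rows get NULL for the other side's columns.
Matching on u.uid = l.uid. A NULL in a compared column never satisfies the condition.
Matched pairs: 7; unmatched u rows kept: 1; unmatched l rows kept: 3.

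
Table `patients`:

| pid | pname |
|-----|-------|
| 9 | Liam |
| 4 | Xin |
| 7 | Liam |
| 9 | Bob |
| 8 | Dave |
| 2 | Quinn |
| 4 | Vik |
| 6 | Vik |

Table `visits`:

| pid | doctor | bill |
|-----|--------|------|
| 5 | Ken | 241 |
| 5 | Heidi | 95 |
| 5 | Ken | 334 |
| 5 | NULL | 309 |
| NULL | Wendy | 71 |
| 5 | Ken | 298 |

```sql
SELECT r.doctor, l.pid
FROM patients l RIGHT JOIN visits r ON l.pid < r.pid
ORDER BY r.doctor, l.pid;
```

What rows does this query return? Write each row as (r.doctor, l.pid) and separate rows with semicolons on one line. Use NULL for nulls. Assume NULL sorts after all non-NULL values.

RIGHT JOIN keeps every row from `visits`; unmatched rows get NULL for `patients`'s columns.
Matching on l.pid < r.pid. A NULL in a compared column never satisfies the condition.
Matched pairs: 15; unmatched r rows kept: 1.

(Heidi, 2); (Heidi, 4); (Heidi, 4); (Ken, 2); (Ken, 2); (Ken, 2); (Ken, 4); (Ken, 4); (Ken, 4); (Ken, 4); (Ken, 4); (Ken, 4); (Wendy, NULL); (NULL, 2); (NULL, 4); (NULL, 4)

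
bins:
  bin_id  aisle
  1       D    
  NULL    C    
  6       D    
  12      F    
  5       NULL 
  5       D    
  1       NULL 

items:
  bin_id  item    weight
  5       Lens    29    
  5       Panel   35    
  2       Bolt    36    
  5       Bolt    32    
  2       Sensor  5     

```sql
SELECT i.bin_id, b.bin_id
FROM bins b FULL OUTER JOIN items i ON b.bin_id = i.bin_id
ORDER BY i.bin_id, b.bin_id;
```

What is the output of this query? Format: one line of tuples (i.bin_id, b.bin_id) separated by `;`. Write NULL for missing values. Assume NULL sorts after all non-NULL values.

(2, NULL); (2, NULL); (5, 5); (5, 5); (5, 5); (5, 5); (5, 5); (5, 5); (NULL, 1); (NULL, 1); (NULL, 6); (NULL, 12); (NULL, NULL)

FULL OUTER JOIN keeps every row from both sides; unmatched rows get NULL for the other side's columns.
Matching on b.bin_id = i.bin_id. A NULL in a compared column never satisfies the condition.
Matched pairs: 6; unmatched b rows kept: 5; unmatched i rows kept: 2.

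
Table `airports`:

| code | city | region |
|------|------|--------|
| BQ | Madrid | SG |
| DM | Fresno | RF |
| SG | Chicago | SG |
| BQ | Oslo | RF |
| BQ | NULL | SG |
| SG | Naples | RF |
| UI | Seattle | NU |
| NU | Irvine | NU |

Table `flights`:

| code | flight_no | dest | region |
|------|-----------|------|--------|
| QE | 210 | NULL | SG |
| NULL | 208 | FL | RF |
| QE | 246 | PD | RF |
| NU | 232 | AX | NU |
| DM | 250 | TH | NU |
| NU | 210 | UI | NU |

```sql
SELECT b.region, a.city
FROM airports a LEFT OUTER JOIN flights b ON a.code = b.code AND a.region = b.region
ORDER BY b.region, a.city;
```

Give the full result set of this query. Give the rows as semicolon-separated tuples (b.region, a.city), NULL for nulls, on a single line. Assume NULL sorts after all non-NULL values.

LEFT JOIN keeps every row from `airports`; unmatched rows get NULL for `flights`'s columns.
Matching on a.code = b.code AND a.region = b.region. A NULL in a compared column never satisfies the condition.
Matched pairs: 2; unmatched a rows kept: 7.

(NU, Irvine); (NU, Irvine); (NULL, Chicago); (NULL, Fresno); (NULL, Madrid); (NULL, Naples); (NULL, Oslo); (NULL, Seattle); (NULL, NULL)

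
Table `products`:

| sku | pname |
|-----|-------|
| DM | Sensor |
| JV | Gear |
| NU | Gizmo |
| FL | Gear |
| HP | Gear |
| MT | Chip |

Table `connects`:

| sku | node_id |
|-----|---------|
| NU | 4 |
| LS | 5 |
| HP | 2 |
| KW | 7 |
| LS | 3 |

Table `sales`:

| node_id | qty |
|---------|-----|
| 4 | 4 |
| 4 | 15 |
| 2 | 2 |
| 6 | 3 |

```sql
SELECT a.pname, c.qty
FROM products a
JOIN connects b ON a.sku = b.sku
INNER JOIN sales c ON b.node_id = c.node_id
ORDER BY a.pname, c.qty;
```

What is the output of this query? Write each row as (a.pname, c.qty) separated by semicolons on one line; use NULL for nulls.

Step 1 — a INNER JOIN b on sku → 2 row(s).
Then INNER JOIN `sales c` on node_id: keep only rows whose b.node_id appears in c.

(Gear, 2); (Gizmo, 4); (Gizmo, 15)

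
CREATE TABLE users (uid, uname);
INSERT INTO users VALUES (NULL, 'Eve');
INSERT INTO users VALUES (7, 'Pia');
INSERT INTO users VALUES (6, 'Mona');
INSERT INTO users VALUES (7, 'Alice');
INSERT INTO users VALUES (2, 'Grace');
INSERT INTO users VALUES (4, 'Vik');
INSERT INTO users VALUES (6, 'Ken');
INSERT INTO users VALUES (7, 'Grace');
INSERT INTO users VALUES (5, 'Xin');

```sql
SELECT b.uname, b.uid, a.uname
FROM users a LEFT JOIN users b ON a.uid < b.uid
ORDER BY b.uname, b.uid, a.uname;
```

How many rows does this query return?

LEFT JOIN keeps every row from `users a`; unmatched rows get NULL for `users b`'s columns.
Matching on a.uid < b.uid. A NULL in a compared column never satisfies the condition.
- a[0] uid=NULL → no match; kept with NULLs on the b side.
- a[1] uid=7 → no match; kept with NULLs on the b side.
- a[2] uid=6 → 3 match(es) in b → 3 row(s).
- a[3] uid=7 → no match; kept with NULLs on the b side.
- a[4] uid=2 → 7 match(es) in b → 7 row(s).
- a[5] uid=4 → 6 match(es) in b → 6 row(s).
- a[6] uid=6 → 3 match(es) in b → 3 row(s).
- a[7] uid=7 → no match; kept with NULLs on the b side.
- a[8] uid=5 → 5 match(es) in b → 5 row(s).
Total: 24 matched + 4 padded = 28 rows.

28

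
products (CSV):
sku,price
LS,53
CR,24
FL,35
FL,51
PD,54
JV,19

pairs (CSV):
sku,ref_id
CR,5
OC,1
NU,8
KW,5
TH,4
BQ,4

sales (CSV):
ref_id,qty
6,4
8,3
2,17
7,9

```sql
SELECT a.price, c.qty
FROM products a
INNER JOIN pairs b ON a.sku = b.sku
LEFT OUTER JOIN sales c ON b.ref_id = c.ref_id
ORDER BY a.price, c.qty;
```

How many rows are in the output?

1

Step 1 — a INNER JOIN b on sku → 1 row(s).
Then LEFT JOIN `sales c` on ref_id: each of those 1 rows is kept; rows whose b.ref_id has no match in c get NULL for c's columns.
Result: 1 row(s).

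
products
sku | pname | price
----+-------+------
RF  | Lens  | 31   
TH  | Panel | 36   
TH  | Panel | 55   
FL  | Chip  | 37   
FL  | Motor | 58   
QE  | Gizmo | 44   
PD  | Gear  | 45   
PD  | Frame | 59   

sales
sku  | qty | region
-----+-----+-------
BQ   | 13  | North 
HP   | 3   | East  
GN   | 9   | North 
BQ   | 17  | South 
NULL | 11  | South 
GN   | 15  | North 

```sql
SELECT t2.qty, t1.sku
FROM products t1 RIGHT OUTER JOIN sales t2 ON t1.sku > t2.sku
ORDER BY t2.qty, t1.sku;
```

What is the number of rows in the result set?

35

RIGHT JOIN keeps every row from `sales`; unmatched rows get NULL for `products`'s columns.
Matching on t1.sku > t2.sku. A NULL in a compared column never satisfies the condition.
- t1 row (sku=RF): matches 5 t2 row(s) → 5 output row(s).
- t1 row (sku=TH): matches 5 t2 row(s) → 5 output row(s).
- t1 row (sku=TH): matches 5 t2 row(s) → 5 output row(s).
- t1 row (sku=FL): matches 2 t2 row(s) → 2 output row(s).
- t1 row (sku=FL): matches 2 t2 row(s) → 2 output row(s).
- t1 row (sku=QE): matches 5 t2 row(s) → 5 output row(s).
- t1 row (sku=PD): matches 5 t2 row(s) → 5 output row(s).
- t1 row (sku=PD): matches 5 t2 row(s) → 5 output row(s).
- 1 t2 row(s) had no t1 match → kept, t1 columns NULL.
Total: 34 matched + 1 padded = 35 rows.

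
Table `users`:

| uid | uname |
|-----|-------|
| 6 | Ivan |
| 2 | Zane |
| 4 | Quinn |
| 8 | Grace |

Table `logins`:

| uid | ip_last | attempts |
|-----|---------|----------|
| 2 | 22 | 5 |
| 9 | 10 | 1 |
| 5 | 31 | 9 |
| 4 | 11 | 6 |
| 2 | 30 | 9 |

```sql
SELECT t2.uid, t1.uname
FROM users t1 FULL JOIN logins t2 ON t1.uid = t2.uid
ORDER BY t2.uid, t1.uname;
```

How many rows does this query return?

FULL OUTER JOIN keeps every row from both sides; unmatched rows get NULL for the other side's columns.
Matching on t1.uid = t2.uid.
- uid=6: no t2 row matches, row kept with t2 columns NULL.
- uid=2: 2 matching t2 row(s), so 2 row(s) emitted.
- uid=4: 1 matching t2 row(s), so 1 row(s) emitted.
- uid=8: no t2 row matches, row kept with t2 columns NULL.
- 2 t2 row(s) had no t1 match → kept, t1 columns NULL.
Total: 3 matched + 4 padded = 7 rows.

7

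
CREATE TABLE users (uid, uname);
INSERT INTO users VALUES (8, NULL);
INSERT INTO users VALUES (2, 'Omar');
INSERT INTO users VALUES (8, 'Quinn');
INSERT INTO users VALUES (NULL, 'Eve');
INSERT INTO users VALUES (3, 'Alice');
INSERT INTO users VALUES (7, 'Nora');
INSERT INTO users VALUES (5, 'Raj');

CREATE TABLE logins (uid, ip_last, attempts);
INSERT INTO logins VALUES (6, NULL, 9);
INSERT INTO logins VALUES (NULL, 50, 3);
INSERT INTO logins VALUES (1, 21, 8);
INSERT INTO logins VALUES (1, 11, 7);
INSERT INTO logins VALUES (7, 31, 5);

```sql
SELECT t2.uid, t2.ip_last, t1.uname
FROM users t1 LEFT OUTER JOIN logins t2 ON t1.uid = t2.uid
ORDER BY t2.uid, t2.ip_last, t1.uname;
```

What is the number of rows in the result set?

7

LEFT JOIN keeps every row from `users`; unmatched rows get NULL for `logins`'s columns.
Matching on t1.uid = t2.uid. A NULL in a compared column never satisfies the condition.
- t1[0] uid=8 → no match; kept with NULLs on the t2 side.
- t1[1] uid=2 → no match; kept with NULLs on the t2 side.
- t1[2] uid=8 → no match; kept with NULLs on the t2 side.
- t1[3] uid=NULL → no match; kept with NULLs on the t2 side.
- t1[4] uid=3 → no match; kept with NULLs on the t2 side.
- t1[5] uid=7 → 1 match(es) in t2 → 1 row(s).
- t1[6] uid=5 → no match; kept with NULLs on the t2 side.
Total: 1 matched + 6 padded = 7 rows.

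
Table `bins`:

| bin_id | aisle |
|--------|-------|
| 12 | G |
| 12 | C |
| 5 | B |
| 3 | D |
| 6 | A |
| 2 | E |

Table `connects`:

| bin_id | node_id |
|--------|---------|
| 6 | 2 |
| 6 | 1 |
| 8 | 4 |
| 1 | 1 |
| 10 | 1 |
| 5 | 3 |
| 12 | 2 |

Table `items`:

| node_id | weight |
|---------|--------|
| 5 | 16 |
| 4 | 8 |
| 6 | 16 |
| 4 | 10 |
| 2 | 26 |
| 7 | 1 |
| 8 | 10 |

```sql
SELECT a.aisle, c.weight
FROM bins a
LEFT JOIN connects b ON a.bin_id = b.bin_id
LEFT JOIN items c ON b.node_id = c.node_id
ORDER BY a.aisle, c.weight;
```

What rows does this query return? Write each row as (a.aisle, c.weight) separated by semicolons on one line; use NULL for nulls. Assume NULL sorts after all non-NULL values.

Evaluate left to right. First `bins a LEFT JOIN connects b` on bin_id: 7 row(s).
Then LEFT JOIN `items c` on node_id: each of those 7 rows is kept; rows whose b.node_id has no match in c get NULL for c's columns.

(A, 26); (A, NULL); (B, NULL); (C, 26); (D, NULL); (E, NULL); (G, 26)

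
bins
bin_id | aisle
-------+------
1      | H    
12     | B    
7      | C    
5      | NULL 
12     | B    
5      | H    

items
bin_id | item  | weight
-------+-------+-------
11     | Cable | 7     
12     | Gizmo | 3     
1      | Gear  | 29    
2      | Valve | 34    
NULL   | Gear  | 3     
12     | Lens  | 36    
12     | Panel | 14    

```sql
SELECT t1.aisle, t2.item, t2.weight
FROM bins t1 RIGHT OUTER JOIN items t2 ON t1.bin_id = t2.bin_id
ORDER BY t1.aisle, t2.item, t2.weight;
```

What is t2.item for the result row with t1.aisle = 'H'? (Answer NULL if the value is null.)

RIGHT JOIN keeps every row from `items`; unmatched rows get NULL for `bins`'s columns.
Matching on t1.bin_id = t2.bin_id. A NULL in a compared column never satisfies the condition.
- bin_id=1: 1 matching t2 row(s), so 1 row(s) emitted.
- bin_id=12: 3 matching t2 row(s), so 3 row(s) emitted.
- bin_id=7: no matching t2 row.
- bin_id=5: no matching t2 row.
- bin_id=12: 3 matching t2 row(s), so 3 row(s) emitted.
- bin_id=5: no matching t2 row.
- plus 3 unmatched t2 row(s), each kept with NULL t1 columns.

Gear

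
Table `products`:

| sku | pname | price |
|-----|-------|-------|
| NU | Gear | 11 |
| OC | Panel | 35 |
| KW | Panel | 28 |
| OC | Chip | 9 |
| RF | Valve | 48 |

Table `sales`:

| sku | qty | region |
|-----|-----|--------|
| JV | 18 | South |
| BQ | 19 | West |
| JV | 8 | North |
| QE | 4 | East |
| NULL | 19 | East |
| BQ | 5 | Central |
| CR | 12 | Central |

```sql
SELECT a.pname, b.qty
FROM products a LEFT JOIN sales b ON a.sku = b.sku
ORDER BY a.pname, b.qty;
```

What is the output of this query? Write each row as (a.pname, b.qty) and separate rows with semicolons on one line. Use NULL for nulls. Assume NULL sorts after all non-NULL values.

(Chip, NULL); (Gear, NULL); (Panel, NULL); (Panel, NULL); (Valve, NULL)

LEFT JOIN keeps every row from `products`; unmatched rows get NULL for `sales`'s columns.
Matching on a.sku = b.sku. A NULL in a compared column never satisfies the condition.
- a (sku=NU) has no partner → padded with NULL.
- a (sku=OC) has no partner → padded with NULL.
- a (sku=KW) has no partner → padded with NULL.
- a (sku=OC) has no partner → padded with NULL.
- a (sku=RF) has no partner → padded with NULL.
After projecting and ordering:
a.pname | b.qty
Chip | NULL
Gear | NULL
Panel | NULL
Panel | NULL
Valve | NULL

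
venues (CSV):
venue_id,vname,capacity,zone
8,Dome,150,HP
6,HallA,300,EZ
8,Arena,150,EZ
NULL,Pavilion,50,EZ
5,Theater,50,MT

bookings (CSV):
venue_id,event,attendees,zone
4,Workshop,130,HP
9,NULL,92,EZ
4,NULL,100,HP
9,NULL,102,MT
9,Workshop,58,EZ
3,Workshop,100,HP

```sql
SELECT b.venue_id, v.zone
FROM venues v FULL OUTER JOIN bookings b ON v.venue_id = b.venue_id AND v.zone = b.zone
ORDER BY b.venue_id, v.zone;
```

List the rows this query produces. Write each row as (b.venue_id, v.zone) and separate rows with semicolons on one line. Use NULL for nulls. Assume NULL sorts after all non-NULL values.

(3, NULL); (4, NULL); (4, NULL); (9, NULL); (9, NULL); (9, NULL); (NULL, EZ); (NULL, EZ); (NULL, EZ); (NULL, HP); (NULL, MT)

FULL OUTER JOIN keeps every row from both sides; unmatched rows get NULL for the other side's columns.
Matching on v.venue_id = b.venue_id AND v.zone = b.zone. A NULL in a compared column never satisfies the condition.
Matched pairs: 0; unmatched v rows kept: 5; unmatched b rows kept: 6.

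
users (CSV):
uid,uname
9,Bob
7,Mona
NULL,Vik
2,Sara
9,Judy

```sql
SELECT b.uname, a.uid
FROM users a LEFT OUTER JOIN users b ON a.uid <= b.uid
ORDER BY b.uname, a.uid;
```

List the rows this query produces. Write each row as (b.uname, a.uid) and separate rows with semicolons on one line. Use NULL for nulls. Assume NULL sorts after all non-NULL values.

LEFT JOIN keeps every row from `users a`; unmatched rows get NULL for `users b`'s columns.
Matching on a.uid <= b.uid. A NULL in a compared column never satisfies the condition.
Matched pairs: 11; unmatched a rows kept: 1.

(Bob, 2); (Bob, 7); (Bob, 9); (Bob, 9); (Judy, 2); (Judy, 7); (Judy, 9); (Judy, 9); (Mona, 2); (Mona, 7); (Sara, 2); (NULL, NULL)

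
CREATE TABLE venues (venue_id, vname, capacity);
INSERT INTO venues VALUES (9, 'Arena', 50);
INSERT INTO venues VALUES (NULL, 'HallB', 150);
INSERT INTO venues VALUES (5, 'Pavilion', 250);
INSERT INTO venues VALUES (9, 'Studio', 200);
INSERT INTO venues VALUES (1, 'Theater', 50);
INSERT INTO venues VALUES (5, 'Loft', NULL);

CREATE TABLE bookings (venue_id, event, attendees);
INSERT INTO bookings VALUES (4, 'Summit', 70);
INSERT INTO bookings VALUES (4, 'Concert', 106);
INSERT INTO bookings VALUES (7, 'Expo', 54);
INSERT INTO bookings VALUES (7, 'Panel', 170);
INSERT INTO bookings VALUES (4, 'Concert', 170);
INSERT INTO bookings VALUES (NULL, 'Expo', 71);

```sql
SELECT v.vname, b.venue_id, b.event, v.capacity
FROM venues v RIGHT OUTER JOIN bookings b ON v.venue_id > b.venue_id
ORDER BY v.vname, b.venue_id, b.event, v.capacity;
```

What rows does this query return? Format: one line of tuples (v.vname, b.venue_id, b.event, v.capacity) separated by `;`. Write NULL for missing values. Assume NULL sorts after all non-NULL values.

(Arena, 4, Concert, 50); (Arena, 4, Concert, 50); (Arena, 4, Summit, 50); (Arena, 7, Expo, 50); (Arena, 7, Panel, 50); (Loft, 4, Concert, NULL); (Loft, 4, Concert, NULL); (Loft, 4, Summit, NULL); (Pavilion, 4, Concert, 250); (Pavilion, 4, Concert, 250); (Pavilion, 4, Summit, 250); (Studio, 4, Concert, 200); (Studio, 4, Concert, 200); (Studio, 4, Summit, 200); (Studio, 7, Expo, 200); (Studio, 7, Panel, 200); (NULL, NULL, Expo, NULL)

RIGHT JOIN keeps every row from `bookings`; unmatched rows get NULL for `venues`'s columns.
Matching on v.venue_id > b.venue_id. A NULL in a compared column never satisfies the condition.
Matched pairs: 16; unmatched b rows kept: 1.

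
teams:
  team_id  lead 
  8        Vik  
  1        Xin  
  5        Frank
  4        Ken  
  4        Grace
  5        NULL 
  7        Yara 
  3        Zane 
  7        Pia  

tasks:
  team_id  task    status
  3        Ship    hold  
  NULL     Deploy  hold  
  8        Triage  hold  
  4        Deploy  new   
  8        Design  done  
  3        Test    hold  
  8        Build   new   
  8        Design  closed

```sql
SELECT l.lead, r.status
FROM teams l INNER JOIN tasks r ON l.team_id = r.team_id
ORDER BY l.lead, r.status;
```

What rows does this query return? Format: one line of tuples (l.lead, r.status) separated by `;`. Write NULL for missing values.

INNER JOIN keeps only pairs where the ON condition holds.
Matching on l.team_id = r.team_id. A NULL in a compared column never satisfies the condition.
- l[0] team_id=8 → 4 match(es) in r → 4 row(s).
- l[1] team_id=1 → no match; dropped.
- l[2] team_id=5 → no match; dropped.
- l[3] team_id=4 → 1 match(es) in r → 1 row(s).
- l[4] team_id=4 → 1 match(es) in r → 1 row(s).
- l[5] team_id=5 → no match; dropped.
- l[6] team_id=7 → no match; dropped.
- l[7] team_id=3 → 2 match(es) in r → 2 row(s).
- l[8] team_id=7 → no match; dropped.
After projecting and ordering:
l.lead | r.status
Grace | new
Ken | new
Vik | closed
Vik | done
Vik | hold
Vik | new
Zane | hold
Zane | hold

(Grace, new); (Ken, new); (Vik, closed); (Vik, done); (Vik, hold); (Vik, new); (Zane, hold); (Zane, hold)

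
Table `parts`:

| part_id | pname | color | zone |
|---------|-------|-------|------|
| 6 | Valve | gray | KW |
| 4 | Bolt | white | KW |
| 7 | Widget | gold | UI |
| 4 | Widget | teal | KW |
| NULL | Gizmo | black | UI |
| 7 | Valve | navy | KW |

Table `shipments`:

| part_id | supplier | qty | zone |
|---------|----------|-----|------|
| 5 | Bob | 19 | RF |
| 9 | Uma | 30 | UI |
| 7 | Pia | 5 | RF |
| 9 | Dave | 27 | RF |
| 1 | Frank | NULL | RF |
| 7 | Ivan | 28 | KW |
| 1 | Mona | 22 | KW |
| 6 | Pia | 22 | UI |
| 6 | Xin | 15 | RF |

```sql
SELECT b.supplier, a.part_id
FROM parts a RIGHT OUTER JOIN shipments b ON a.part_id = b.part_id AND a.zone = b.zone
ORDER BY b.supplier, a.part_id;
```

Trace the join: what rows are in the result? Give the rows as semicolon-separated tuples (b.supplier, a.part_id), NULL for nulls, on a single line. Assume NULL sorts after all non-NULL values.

(Bob, NULL); (Dave, NULL); (Frank, NULL); (Ivan, 7); (Mona, NULL); (Pia, NULL); (Pia, NULL); (Uma, NULL); (Xin, NULL)

RIGHT JOIN keeps every row from `shipments`; unmatched rows get NULL for `parts`'s columns.
Matching on a.part_id = b.part_id AND a.zone = b.zone. A NULL in a compared column never satisfies the condition.
- a row (part_id=6, zone=KW): no match.
- a row (part_id=4, zone=KW): no match.
- a row (part_id=7, zone=UI): no match.
- a row (part_id=4, zone=KW): no match.
- a row (part_id=NULL, zone=UI): no match.
- a row (part_id=7, zone=KW): matches 1 b row(s) → 1 output row(s).
- 8 b row(s) had no a match → kept, a columns NULL.
After projecting and ordering:
b.supplier | a.part_id
Bob | NULL
Dave | NULL
Frank | NULL
Ivan | 7
Mona | NULL
Pia | NULL
Pia | NULL
Uma | NULL
Xin | NULL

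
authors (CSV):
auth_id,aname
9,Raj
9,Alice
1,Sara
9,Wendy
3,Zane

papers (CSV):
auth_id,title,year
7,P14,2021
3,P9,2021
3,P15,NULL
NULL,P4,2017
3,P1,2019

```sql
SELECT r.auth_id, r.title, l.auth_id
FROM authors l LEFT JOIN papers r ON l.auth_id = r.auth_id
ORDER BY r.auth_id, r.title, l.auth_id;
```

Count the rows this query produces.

LEFT JOIN keeps every row from `authors`; unmatched rows get NULL for `papers`'s columns.
Matching on l.auth_id = r.auth_id. A NULL in a compared column never satisfies the condition.
- auth_id=9: no r row matches, row kept with r columns NULL.
- auth_id=9: no r row matches, row kept with r columns NULL.
- auth_id=1: no r row matches, row kept with r columns NULL.
- auth_id=9: no r row matches, row kept with r columns NULL.
- auth_id=3: 3 matching r row(s), so 3 row(s) emitted.
Total: 3 matched + 4 padded = 7 rows.

7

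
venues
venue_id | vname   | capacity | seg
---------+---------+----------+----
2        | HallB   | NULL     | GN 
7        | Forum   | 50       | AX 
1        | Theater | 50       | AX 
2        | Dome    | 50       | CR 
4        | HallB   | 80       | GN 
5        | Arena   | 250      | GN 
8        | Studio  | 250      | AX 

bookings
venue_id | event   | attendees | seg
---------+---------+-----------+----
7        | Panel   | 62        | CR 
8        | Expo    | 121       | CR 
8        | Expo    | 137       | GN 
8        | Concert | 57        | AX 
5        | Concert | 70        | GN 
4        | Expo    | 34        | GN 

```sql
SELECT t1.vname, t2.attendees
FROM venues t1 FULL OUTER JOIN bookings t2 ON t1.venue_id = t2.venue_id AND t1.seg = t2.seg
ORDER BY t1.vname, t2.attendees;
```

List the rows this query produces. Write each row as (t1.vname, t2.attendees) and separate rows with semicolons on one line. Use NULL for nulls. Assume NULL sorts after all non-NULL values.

(Arena, 70); (Dome, NULL); (Forum, NULL); (HallB, 34); (HallB, NULL); (Studio, 57); (Theater, NULL); (NULL, 62); (NULL, 121); (NULL, 137)

FULL OUTER JOIN keeps every row from both sides; unmatched rows get NULL for the other side's columns.
Matching on t1.venue_id = t2.venue_id AND t1.seg = t2.seg.
- t1 (venue_id=2, seg=GN) has no partner → padded with NULL.
- t1 (venue_id=7, seg=AX) has no partner → padded with NULL.
- t1 (venue_id=1, seg=AX) has no partner → padded with NULL.
- t1 (venue_id=2, seg=CR) has no partner → padded with NULL.
- t1 (venue_id=4, seg=GN) pairs with 1 row(s) of t2.
- t1 (venue_id=5, seg=GN) pairs with 1 row(s) of t2.
- t1 (venue_id=8, seg=AX) pairs with 1 row(s) of t2.
- 3 row(s) from t2 found no t1 partner → padded with NULL.
After projecting and ordering:
t1.vname | t2.attendees
Arena | 70
Dome | NULL
Forum | NULL
HallB | 34
HallB | NULL
Studio | 57
Theater | NULL
NULL | 62
NULL | 121
NULL | 137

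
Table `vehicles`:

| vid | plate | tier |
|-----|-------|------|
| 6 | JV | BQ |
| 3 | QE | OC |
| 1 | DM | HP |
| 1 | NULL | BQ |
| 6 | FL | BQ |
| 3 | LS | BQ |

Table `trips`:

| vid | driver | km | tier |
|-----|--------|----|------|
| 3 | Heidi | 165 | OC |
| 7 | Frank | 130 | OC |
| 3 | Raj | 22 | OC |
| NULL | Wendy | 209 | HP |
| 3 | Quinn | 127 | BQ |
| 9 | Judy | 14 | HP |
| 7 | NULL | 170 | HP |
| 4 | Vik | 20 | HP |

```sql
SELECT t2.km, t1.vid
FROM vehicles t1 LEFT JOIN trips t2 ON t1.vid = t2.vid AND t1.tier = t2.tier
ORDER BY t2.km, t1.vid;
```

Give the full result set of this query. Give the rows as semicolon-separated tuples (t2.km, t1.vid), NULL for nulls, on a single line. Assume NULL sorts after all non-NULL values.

LEFT JOIN keeps every row from `vehicles`; unmatched rows get NULL for `trips`'s columns.
Matching on t1.vid = t2.vid AND t1.tier = t2.tier. A NULL in a compared column never satisfies the condition.
- t1[0] vid=6, tier=BQ → no match; kept with NULLs on the t2 side.
- t1[1] vid=3, tier=OC → 2 match(es) in t2 → 2 row(s).
- t1[2] vid=1, tier=HP → no match; kept with NULLs on the t2 side.
- t1[3] vid=1, tier=BQ → no match; kept with NULLs on the t2 side.
- t1[4] vid=6, tier=BQ → no match; kept with NULLs on the t2 side.
- t1[5] vid=3, tier=BQ → 1 match(es) in t2 → 1 row(s).
After projecting and ordering:
t2.km | t1.vid
22 | 3
127 | 3
165 | 3
NULL | 1
NULL | 1
NULL | 6
NULL | 6

(22, 3); (127, 3); (165, 3); (NULL, 1); (NULL, 1); (NULL, 6); (NULL, 6)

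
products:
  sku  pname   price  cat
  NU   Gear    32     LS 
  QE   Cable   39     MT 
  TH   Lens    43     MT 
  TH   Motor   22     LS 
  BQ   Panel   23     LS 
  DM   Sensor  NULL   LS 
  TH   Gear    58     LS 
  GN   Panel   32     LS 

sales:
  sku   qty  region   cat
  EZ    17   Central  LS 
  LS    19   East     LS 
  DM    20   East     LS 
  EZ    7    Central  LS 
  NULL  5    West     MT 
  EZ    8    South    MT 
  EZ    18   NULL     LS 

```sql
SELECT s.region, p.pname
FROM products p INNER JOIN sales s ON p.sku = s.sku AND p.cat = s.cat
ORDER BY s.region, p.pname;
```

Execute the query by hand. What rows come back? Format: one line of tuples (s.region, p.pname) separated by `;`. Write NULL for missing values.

INNER JOIN keeps only pairs where the ON condition holds.
Matching on p.sku = s.sku AND p.cat = s.cat. A NULL in a compared column never satisfies the condition.
- p (sku=NU, cat=LS) has no partner → excluded.
- p (sku=QE, cat=MT) has no partner → excluded.
- p (sku=TH, cat=MT) has no partner → excluded.
- p (sku=TH, cat=LS) has no partner → excluded.
- p (sku=BQ, cat=LS) has no partner → excluded.
- p (sku=DM, cat=LS) pairs with 1 row(s) of s.
- p (sku=TH, cat=LS) has no partner → excluded.
- p (sku=GN, cat=LS) has no partner → excluded.
After projecting and ordering:
s.region | p.pname
East | Sensor

(East, Sensor)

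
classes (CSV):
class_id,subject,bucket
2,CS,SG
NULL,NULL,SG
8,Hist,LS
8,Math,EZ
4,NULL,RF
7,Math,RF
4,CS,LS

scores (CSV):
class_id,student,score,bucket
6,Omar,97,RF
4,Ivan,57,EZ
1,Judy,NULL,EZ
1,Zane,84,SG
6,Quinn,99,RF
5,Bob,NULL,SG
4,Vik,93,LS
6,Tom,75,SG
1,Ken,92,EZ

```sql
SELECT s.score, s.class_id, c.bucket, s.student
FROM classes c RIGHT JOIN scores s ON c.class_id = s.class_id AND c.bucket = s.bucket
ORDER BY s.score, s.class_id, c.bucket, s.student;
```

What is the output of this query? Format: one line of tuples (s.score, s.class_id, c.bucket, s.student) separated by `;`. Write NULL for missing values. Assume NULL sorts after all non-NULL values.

RIGHT JOIN keeps every row from `scores`; unmatched rows get NULL for `classes`'s columns.
Matching on c.class_id = s.class_id AND c.bucket = s.bucket. A NULL in a compared column never satisfies the condition.
Matched pairs: 1; unmatched s rows kept: 8.

(57, 4, NULL, Ivan); (75, 6, NULL, Tom); (84, 1, NULL, Zane); (92, 1, NULL, Ken); (93, 4, LS, Vik); (97, 6, NULL, Omar); (99, 6, NULL, Quinn); (NULL, 1, NULL, Judy); (NULL, 5, NULL, Bob)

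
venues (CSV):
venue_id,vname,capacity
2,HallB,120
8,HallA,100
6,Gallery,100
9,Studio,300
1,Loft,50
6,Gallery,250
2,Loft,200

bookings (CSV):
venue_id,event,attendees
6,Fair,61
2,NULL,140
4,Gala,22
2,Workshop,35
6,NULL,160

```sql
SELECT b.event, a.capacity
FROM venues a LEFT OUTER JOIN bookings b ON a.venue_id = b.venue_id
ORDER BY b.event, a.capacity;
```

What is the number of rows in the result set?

11

LEFT JOIN keeps every row from `venues`; unmatched rows get NULL for `bookings`'s columns.
Matching on a.venue_id = b.venue_id.
Matched pairs: 8; unmatched a rows kept: 3.
Total: 8 matched + 3 padded = 11 rows.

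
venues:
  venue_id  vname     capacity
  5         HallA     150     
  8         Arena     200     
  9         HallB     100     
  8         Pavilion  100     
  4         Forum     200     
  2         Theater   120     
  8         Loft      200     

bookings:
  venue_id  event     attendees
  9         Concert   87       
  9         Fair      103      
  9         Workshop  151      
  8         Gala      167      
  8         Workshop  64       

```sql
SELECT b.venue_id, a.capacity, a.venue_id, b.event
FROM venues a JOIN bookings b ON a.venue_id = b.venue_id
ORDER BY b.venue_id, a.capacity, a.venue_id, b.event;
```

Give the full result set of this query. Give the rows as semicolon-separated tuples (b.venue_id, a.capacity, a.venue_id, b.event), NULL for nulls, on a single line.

(8, 100, 8, Gala); (8, 100, 8, Workshop); (8, 200, 8, Gala); (8, 200, 8, Gala); (8, 200, 8, Workshop); (8, 200, 8, Workshop); (9, 100, 9, Concert); (9, 100, 9, Fair); (9, 100, 9, Workshop)

INNER JOIN keeps only pairs where the ON condition holds.
Matching on a.venue_id = b.venue_id.
- venue_id=5: no matching b row, dropped.
- venue_id=8: 2 matching b row(s), so 2 row(s) emitted.
- venue_id=9: 3 matching b row(s), so 3 row(s) emitted.
- venue_id=8: 2 matching b row(s), so 2 row(s) emitted.
- venue_id=4: no matching b row, dropped.
- venue_id=2: no matching b row, dropped.
- venue_id=8: 2 matching b row(s), so 2 row(s) emitted.
After projecting and ordering:
b.venue_id | a.capacity | a.venue_id | b.event
8 | 100 | 8 | Gala
8 | 100 | 8 | Workshop
8 | 200 | 8 | Gala
8 | 200 | 8 | Gala
8 | 200 | 8 | Workshop
8 | 200 | 8 | Workshop
9 | 100 | 9 | Concert
9 | 100 | 9 | Fair
9 | 100 | 9 | Workshop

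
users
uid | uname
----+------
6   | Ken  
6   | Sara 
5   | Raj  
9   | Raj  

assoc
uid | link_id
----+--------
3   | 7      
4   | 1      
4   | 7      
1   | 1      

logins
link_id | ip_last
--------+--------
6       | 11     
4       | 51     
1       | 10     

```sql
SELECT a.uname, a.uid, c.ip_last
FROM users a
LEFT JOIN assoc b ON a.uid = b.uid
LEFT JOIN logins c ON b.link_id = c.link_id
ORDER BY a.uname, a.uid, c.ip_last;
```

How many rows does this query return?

Evaluate left to right. First `users a LEFT JOIN assoc b` on uid: 4 row(s).
Then LEFT JOIN `logins c` on link_id: each of those 4 rows is kept; rows whose b.link_id has no match in c get NULL for c's columns.
Result: 4 row(s).

4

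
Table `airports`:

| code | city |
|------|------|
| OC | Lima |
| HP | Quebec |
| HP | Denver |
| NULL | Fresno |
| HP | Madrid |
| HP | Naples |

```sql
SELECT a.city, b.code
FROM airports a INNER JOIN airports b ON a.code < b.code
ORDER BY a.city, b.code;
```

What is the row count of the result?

4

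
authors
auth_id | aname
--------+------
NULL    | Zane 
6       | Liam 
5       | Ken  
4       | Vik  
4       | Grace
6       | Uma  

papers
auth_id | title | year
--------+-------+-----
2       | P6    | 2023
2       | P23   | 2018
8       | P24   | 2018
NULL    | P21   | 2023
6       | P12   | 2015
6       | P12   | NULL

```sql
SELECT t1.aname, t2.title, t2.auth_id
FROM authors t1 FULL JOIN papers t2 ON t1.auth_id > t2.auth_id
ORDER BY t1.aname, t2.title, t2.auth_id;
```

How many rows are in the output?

15

FULL OUTER JOIN keeps every row from both sides; unmatched rows get NULL for the other side's columns.
Matching on t1.auth_id > t2.auth_id. A NULL in a compared column never satisfies the condition.
- t1 (auth_id=NULL) has no partner → padded with NULL.
- t1 (auth_id=6) pairs with 2 row(s) of t2.
- t1 (auth_id=5) pairs with 2 row(s) of t2.
- t1 (auth_id=4) pairs with 2 row(s) of t2.
- t1 (auth_id=4) pairs with 2 row(s) of t2.
- t1 (auth_id=6) pairs with 2 row(s) of t2.
- plus 4 unmatched t2 row(s), each kept with NULL t1 columns.
Total: 10 matched + 5 padded = 15 rows.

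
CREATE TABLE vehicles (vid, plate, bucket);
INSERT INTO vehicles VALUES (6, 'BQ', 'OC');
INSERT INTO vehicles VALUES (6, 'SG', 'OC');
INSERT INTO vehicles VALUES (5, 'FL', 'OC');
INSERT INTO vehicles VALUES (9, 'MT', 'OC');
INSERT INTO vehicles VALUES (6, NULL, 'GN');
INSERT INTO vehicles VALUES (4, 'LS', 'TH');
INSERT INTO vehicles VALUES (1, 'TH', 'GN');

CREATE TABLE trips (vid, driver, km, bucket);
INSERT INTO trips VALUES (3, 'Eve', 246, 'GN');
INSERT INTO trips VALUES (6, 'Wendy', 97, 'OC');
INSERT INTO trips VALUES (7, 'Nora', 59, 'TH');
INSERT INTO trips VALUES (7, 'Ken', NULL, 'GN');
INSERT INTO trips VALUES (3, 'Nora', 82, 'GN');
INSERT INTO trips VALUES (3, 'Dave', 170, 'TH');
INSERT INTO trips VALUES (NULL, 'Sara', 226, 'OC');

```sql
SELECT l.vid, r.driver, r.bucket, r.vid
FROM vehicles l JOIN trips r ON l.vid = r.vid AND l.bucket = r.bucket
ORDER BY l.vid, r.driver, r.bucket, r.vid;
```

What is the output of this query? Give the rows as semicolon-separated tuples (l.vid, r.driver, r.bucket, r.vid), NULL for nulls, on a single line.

(6, Wendy, OC, 6); (6, Wendy, OC, 6)

INNER JOIN keeps only pairs where the ON condition holds.
Matching on l.vid = r.vid AND l.bucket = r.bucket. A NULL in a compared column never satisfies the condition.
- l[0] vid=6, bucket=OC → 1 match(es) in r → 1 row(s).
- l[1] vid=6, bucket=OC → 1 match(es) in r → 1 row(s).
- l[2] vid=5, bucket=OC → no match; dropped.
- l[3] vid=9, bucket=OC → no match; dropped.
- l[4] vid=6, bucket=GN → no match; dropped.
- l[5] vid=4, bucket=TH → no match; dropped.
- l[6] vid=1, bucket=GN → no match; dropped.
After projecting and ordering:
l.vid | r.driver | r.bucket | r.vid
6 | Wendy | OC | 6
6 | Wendy | OC | 6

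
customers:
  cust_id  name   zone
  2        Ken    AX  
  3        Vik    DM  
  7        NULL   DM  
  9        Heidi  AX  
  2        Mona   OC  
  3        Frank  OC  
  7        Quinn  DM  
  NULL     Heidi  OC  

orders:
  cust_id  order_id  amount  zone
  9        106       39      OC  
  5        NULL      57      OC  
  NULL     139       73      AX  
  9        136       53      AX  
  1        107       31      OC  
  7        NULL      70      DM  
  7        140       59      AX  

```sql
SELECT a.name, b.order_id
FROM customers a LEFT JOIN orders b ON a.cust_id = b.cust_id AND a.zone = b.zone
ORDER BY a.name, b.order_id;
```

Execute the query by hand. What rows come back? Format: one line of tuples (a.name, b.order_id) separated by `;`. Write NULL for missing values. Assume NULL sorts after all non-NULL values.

LEFT JOIN keeps every row from `customers`; unmatched rows get NULL for `orders`'s columns.
Matching on a.cust_id = b.cust_id AND a.zone = b.zone. A NULL in a compared column never satisfies the condition.
- a (cust_id=2, zone=AX) has no partner → padded with NULL.
- a (cust_id=3, zone=DM) has no partner → padded with NULL.
- a (cust_id=7, zone=DM) pairs with 1 row(s) of b.
- a (cust_id=9, zone=AX) pairs with 1 row(s) of b.
- a (cust_id=2, zone=OC) has no partner → padded with NULL.
- a (cust_id=3, zone=OC) has no partner → padded with NULL.
- a (cust_id=7, zone=DM) pairs with 1 row(s) of b.
- a (cust_id=NULL, zone=OC) has no partner → padded with NULL.
After projecting and ordering:
a.name | b.order_id
Frank | NULL
Heidi | 136
Heidi | NULL
Ken | NULL
Mona | NULL
Quinn | NULL
Vik | NULL
NULL | NULL

(Frank, NULL); (Heidi, 136); (Heidi, NULL); (Ken, NULL); (Mona, NULL); (Quinn, NULL); (Vik, NULL); (NULL, NULL)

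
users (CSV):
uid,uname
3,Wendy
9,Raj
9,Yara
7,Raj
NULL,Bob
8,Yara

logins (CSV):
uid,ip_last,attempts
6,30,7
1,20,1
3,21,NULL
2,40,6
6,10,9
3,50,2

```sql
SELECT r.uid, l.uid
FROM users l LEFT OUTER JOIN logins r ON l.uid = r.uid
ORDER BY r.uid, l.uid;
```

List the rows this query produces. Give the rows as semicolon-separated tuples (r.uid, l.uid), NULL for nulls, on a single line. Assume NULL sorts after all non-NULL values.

LEFT JOIN keeps every row from `users`; unmatched rows get NULL for `logins`'s columns.
Matching on l.uid = r.uid. A NULL in a compared column never satisfies the condition.
- l (uid=3) pairs with 2 row(s) of r.
- l (uid=9) has no partner → padded with NULL.
- l (uid=9) has no partner → padded with NULL.
- l (uid=7) has no partner → padded with NULL.
- l (uid=NULL) has no partner → padded with NULL.
- l (uid=8) has no partner → padded with NULL.
After projecting and ordering:
r.uid | l.uid
3 | 3
3 | 3
NULL | 7
NULL | 8
NULL | 9
NULL | 9
NULL | NULL

(3, 3); (3, 3); (NULL, 7); (NULL, 8); (NULL, 9); (NULL, 9); (NULL, NULL)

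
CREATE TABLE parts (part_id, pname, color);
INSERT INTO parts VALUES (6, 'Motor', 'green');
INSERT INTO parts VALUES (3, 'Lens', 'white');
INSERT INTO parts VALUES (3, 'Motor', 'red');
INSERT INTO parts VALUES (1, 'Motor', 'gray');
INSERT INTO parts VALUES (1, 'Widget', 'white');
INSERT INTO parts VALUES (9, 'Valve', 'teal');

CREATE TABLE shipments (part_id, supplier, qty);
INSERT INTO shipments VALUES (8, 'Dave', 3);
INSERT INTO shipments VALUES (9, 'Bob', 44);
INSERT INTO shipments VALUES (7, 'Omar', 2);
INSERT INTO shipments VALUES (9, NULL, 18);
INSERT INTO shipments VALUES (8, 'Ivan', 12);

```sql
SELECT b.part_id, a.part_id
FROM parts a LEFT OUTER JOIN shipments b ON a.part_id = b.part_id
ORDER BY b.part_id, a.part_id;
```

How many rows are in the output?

7

LEFT JOIN keeps every row from `parts`; unmatched rows get NULL for `shipments`'s columns.
Matching on a.part_id = b.part_id.
Matched pairs: 2; unmatched a rows kept: 5.
Total: 2 matched + 5 padded = 7 rows.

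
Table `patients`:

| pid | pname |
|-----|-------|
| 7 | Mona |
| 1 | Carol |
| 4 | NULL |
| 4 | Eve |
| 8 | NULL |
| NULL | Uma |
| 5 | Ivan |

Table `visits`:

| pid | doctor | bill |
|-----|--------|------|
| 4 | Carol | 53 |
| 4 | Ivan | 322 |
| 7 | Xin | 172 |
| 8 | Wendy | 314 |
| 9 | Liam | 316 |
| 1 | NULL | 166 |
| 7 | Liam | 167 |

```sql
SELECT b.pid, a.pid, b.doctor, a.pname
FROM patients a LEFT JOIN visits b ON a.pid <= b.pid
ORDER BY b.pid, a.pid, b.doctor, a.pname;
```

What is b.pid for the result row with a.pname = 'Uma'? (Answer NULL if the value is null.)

NULL

LEFT JOIN keeps every row from `patients`; unmatched rows get NULL for `visits`'s columns.
Matching on a.pid <= b.pid. A NULL in a compared column never satisfies the condition.
- pid=7: 4 matching b row(s), so 4 row(s) emitted.
- pid=1: 7 matching b row(s), so 7 row(s) emitted.
- pid=4: 6 matching b row(s), so 6 row(s) emitted.
- pid=4: 6 matching b row(s), so 6 row(s) emitted.
- pid=8: 2 matching b row(s), so 2 row(s) emitted.
- pid=NULL: no b row matches, row kept with b columns NULL.
- pid=5: 4 matching b row(s), so 4 row(s) emitted.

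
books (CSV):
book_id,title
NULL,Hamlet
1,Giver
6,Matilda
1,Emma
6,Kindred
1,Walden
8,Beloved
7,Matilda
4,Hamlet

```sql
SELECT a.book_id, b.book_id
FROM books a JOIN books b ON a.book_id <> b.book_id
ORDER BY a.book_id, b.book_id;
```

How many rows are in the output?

INNER JOIN keeps only pairs where the ON condition holds.
Matching on a.book_id <> b.book_id. A NULL in a compared column never satisfies the condition.
- a row (book_id=NULL): no match → dropped.
- a row (book_id=1): matches 5 b row(s) → 5 output row(s).
- a row (book_id=6): matches 6 b row(s) → 6 output row(s).
- a row (book_id=1): matches 5 b row(s) → 5 output row(s).
- a row (book_id=6): matches 6 b row(s) → 6 output row(s).
- a row (book_id=1): matches 5 b row(s) → 5 output row(s).
- a row (book_id=8): matches 7 b row(s) → 7 output row(s).
- a row (book_id=7): matches 7 b row(s) → 7 output row(s).
- a row (book_id=4): matches 7 b row(s) → 7 output row(s).
Total: 48 rows.

48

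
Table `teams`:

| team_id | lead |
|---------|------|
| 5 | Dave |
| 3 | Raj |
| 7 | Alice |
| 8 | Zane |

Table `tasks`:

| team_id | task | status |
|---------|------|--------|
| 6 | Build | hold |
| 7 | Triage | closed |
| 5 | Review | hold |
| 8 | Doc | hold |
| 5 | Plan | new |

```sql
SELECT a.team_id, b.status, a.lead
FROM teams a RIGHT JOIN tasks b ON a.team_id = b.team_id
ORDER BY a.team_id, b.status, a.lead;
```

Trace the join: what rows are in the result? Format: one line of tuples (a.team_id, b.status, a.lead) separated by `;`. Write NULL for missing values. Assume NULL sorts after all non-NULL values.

RIGHT JOIN keeps every row from `tasks`; unmatched rows get NULL for `teams`'s columns.
Matching on a.team_id = b.team_id.
Matched pairs: 4; unmatched b rows kept: 1.

(5, hold, Dave); (5, new, Dave); (7, closed, Alice); (8, hold, Zane); (NULL, hold, NULL)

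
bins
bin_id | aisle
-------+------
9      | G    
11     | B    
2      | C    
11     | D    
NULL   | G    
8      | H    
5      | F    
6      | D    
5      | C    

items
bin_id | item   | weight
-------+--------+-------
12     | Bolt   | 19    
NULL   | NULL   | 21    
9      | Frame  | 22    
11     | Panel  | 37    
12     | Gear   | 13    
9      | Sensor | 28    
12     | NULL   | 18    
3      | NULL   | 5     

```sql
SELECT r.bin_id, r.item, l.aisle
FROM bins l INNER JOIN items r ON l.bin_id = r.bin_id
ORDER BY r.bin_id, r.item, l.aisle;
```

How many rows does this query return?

4

INNER JOIN keeps only pairs where the ON condition holds.
Matching on l.bin_id = r.bin_id. A NULL in a compared column never satisfies the condition.
- l (bin_id=9) pairs with 2 row(s) of r.
- l (bin_id=11) pairs with 1 row(s) of r.
- l (bin_id=2) has no partner → excluded.
- l (bin_id=11) pairs with 1 row(s) of r.
- l (bin_id=NULL) has no partner → excluded.
- l (bin_id=8) has no partner → excluded.
- l (bin_id=5) has no partner → excluded.
- l (bin_id=6) has no partner → excluded.
- l (bin_id=5) has no partner → excluded.
Total: 4 rows.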